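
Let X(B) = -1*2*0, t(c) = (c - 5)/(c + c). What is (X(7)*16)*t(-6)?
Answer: 0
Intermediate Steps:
t(c) = (-5 + c)/(2*c) (t(c) = (-5 + c)/((2*c)) = (-5 + c)*(1/(2*c)) = (-5 + c)/(2*c))
X(B) = 0 (X(B) = -2*0 = 0)
(X(7)*16)*t(-6) = (0*16)*((½)*(-5 - 6)/(-6)) = 0*((½)*(-⅙)*(-11)) = 0*(11/12) = 0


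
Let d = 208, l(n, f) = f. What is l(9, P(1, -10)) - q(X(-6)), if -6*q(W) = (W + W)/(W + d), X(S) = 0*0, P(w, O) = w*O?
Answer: -10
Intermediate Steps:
P(w, O) = O*w
X(S) = 0
q(W) = -W/(3*(208 + W)) (q(W) = -(W + W)/(6*(W + 208)) = -2*W/(6*(208 + W)) = -W/(3*(208 + W)))
l(9, P(1, -10)) - q(X(-6)) = -10*1 - (-1)*0/(624 + 3*0) = -10 - (-1)*0/(624 + 0) = -10 - (-1)*0/624 = -10 - 1*0 = -10 + 0 = -10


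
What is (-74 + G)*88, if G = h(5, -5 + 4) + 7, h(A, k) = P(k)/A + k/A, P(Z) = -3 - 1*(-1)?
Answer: -29744/5 ≈ -5948.8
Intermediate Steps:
P(Z) = -2 (P(Z) = -3 + 1 = -2)
h(A, k) = -2/A + k/A
G = 32/5 (G = (-2 + (-5 + 4))/5 + 7 = (-2 - 1)/5 + 7 = (⅕)*(-3) + 7 = -⅗ + 7 = 32/5 ≈ 6.4000)
(-74 + G)*88 = (-74 + 32/5)*88 = -338/5*88 = -29744/5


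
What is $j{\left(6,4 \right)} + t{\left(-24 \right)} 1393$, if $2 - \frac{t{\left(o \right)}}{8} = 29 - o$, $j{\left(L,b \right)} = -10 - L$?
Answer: $-568360$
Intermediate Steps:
$t{\left(o \right)} = -216 + 8 o$ ($t{\left(o \right)} = 16 - 8 \left(29 - o\right) = 16 + \left(-232 + 8 o\right) = -216 + 8 o$)
$j{\left(6,4 \right)} + t{\left(-24 \right)} 1393 = \left(-10 - 6\right) + \left(-216 + 8 \left(-24\right)\right) 1393 = \left(-10 - 6\right) + \left(-216 - 192\right) 1393 = -16 - 568344 = -568360$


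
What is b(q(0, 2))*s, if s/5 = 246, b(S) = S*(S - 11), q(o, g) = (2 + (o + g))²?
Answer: 98400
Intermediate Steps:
q(o, g) = (2 + g + o)² (q(o, g) = (2 + (g + o))² = (2 + g + o)²)
b(S) = S*(-11 + S)
s = 1230 (s = 5*246 = 1230)
b(q(0, 2))*s = ((2 + 2 + 0)²*(-11 + (2 + 2 + 0)²))*1230 = (4²*(-11 + 4²))*1230 = (16*(-11 + 16))*1230 = (16*5)*1230 = 80*1230 = 98400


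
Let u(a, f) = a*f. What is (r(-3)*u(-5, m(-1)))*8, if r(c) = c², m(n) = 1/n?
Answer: 360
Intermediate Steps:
(r(-3)*u(-5, m(-1)))*8 = ((-3)²*(-5/(-1)))*8 = (9*(-5*(-1)))*8 = (9*5)*8 = 45*8 = 360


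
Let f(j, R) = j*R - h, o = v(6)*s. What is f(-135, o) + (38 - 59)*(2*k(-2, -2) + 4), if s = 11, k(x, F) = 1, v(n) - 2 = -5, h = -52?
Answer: 4381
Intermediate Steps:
v(n) = -3 (v(n) = 2 - 5 = -3)
o = -33 (o = -3*11 = -33)
f(j, R) = 52 + R*j (f(j, R) = j*R - 1*(-52) = R*j + 52 = 52 + R*j)
f(-135, o) + (38 - 59)*(2*k(-2, -2) + 4) = (52 - 33*(-135)) + (38 - 59)*(2*1 + 4) = (52 + 4455) - 21*(2 + 4) = 4507 - 21*6 = 4507 - 126 = 4381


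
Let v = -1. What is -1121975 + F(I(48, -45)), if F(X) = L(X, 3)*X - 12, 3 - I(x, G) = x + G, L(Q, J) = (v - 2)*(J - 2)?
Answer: -1121987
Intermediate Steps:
L(Q, J) = 6 - 3*J (L(Q, J) = (-1 - 2)*(J - 2) = -3*(-2 + J) = 6 - 3*J)
I(x, G) = 3 - G - x (I(x, G) = 3 - (x + G) = 3 - (G + x) = 3 + (-G - x) = 3 - G - x)
F(X) = -12 - 3*X (F(X) = (6 - 3*3)*X - 12 = (6 - 9)*X - 12 = -3*X - 12 = -12 - 3*X)
-1121975 + F(I(48, -45)) = -1121975 + (-12 - 3*(3 - 1*(-45) - 1*48)) = -1121975 + (-12 - 3*(3 + 45 - 48)) = -1121975 + (-12 - 3*0) = -1121975 + (-12 + 0) = -1121975 - 12 = -1121987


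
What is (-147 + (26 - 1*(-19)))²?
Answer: 10404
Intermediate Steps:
(-147 + (26 - 1*(-19)))² = (-147 + (26 + 19))² = (-147 + 45)² = (-102)² = 10404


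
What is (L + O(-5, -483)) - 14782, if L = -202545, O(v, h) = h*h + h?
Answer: 15479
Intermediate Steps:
O(v, h) = h + h**2 (O(v, h) = h**2 + h = h + h**2)
(L + O(-5, -483)) - 14782 = (-202545 - 483*(1 - 483)) - 14782 = (-202545 - 483*(-482)) - 14782 = (-202545 + 232806) - 14782 = 30261 - 14782 = 15479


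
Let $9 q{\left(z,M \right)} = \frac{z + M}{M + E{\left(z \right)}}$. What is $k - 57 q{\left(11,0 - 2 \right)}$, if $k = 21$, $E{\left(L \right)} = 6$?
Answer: $\frac{27}{4} \approx 6.75$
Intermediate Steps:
$q{\left(z,M \right)} = \frac{M + z}{9 \left(6 + M\right)}$ ($q{\left(z,M \right)} = \frac{\left(z + M\right) \frac{1}{M + 6}}{9} = \frac{\left(M + z\right) \frac{1}{6 + M}}{9} = \frac{\frac{1}{6 + M} \left(M + z\right)}{9} = \frac{M + z}{9 \left(6 + M\right)}$)
$k - 57 q{\left(11,0 - 2 \right)} = 21 - 57 \frac{\left(0 - 2\right) + 11}{9 \left(6 + \left(0 - 2\right)\right)} = 21 - 57 \frac{-2 + 11}{9 \left(6 - 2\right)} = 21 - 57 \cdot \frac{1}{9} \cdot \frac{1}{4} \cdot 9 = 21 - \frac{57}{4} = \frac{27}{4}$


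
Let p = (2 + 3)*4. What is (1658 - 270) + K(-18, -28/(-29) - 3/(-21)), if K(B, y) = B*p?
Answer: 1028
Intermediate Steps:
p = 20 (p = 5*4 = 20)
K(B, y) = 20*B (K(B, y) = B*20 = 20*B)
(1658 - 270) + K(-18, -28/(-29) - 3/(-21)) = (1658 - 270) + 20*(-18) = 1388 - 360 = 1028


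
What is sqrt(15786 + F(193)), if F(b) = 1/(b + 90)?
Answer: sqrt(1264285237)/283 ≈ 125.64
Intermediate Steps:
F(b) = 1/(90 + b)
sqrt(15786 + F(193)) = sqrt(15786 + 1/(90 + 193)) = sqrt(15786 + 1/283) = sqrt(4467439/283) = sqrt(1264285237)/283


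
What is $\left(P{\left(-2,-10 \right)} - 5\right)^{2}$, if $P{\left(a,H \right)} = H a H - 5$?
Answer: $44100$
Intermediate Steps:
$P{\left(a,H \right)} = -5 + a H^{2}$ ($P{\left(a,H \right)} = a H^{2} - 5 = -5 + a H^{2}$)
$\left(P{\left(-2,-10 \right)} - 5\right)^{2} = \left(\left(-5 - 2 \left(-10\right)^{2}\right) - 5\right)^{2} = \left(\left(-5 - 200\right) - 5\right)^{2} = \left(-205 - 5\right)^{2} = \left(-210\right)^{2} = 44100$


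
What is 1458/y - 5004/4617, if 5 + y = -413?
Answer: -25799/5643 ≈ -4.5719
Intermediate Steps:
y = -418 (y = -5 - 413 = -418)
1458/y - 5004/4617 = 1458/(-418) - 5004/4617 = 1458*(-1/418) - 5004*1/4617 = -729/209 - 556/513 = -25799/5643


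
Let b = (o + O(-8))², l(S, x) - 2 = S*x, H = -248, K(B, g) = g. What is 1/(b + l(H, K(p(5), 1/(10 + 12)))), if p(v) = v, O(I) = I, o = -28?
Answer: 11/14154 ≈ 0.00077717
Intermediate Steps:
l(S, x) = 2 + S*x
b = 1296 (b = (-28 - 8)² = (-36)² = 1296)
1/(b + l(H, K(p(5), 1/(10 + 12)))) = 1/(1296 + (2 - 248/(10 + 12))) = 1/(1296 + (2 - 248/22)) = 1/(1296 + (2 - 248*1/22)) = 1/(1296 + (2 - 124/11)) = 1/(1296 - 102/11) = 1/(14154/11) = 11/14154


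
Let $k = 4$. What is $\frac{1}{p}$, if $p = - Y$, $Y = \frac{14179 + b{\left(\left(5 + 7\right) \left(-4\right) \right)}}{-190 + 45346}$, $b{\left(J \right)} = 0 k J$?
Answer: $- \frac{45156}{14179} \approx -3.1847$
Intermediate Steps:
$b{\left(J \right)} = 0$ ($b{\left(J \right)} = 0 \cdot 4 J = 0 J = 0$)
$Y = \frac{14179}{45156}$ ($Y = \frac{14179 + 0}{-190 + 45346} = \frac{14179}{45156} \approx 0.314$)
$p = - \frac{14179}{45156}$ ($p = \left(-1\right) \frac{14179}{45156} = - \frac{14179}{45156} \approx -0.314$)
$\frac{1}{p} = \frac{1}{- \frac{14179}{45156}} = - \frac{45156}{14179}$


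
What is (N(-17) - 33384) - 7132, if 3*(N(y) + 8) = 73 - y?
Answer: -40494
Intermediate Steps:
N(y) = 49/3 - y/3 (N(y) = -8 + (73 - y)/3 = -8 + (73/3 - y/3) = 49/3 - y/3)
(N(-17) - 33384) - 7132 = ((49/3 - ⅓*(-17)) - 33384) - 7132 = ((49/3 + 17/3) - 33384) - 7132 = (22 - 33384) - 7132 = -33362 - 7132 = -40494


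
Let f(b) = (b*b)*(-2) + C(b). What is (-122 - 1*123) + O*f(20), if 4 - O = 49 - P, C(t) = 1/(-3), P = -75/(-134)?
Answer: 4733155/134 ≈ 35322.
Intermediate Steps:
P = 75/134 (P = -75*(-1/134) = 75/134 ≈ 0.55970)
C(t) = -⅓
f(b) = -⅓ - 2*b² (f(b) = (b*b)*(-2) - ⅓ = b²*(-2) - ⅓ = -2*b² - ⅓ = -⅓ - 2*b²)
O = -5955/134 (O = 4 - (49 - 1*75/134) = 4 - (49 - 75/134) = 4 - 1*6491/134 = 4 - 6491/134 = -5955/134 ≈ -44.440)
(-122 - 1*123) + O*f(20) = (-122 - 1*123) - 5955*(-⅓ - 2*20²)/134 = (-122 - 123) - 5955*(-⅓ - 2*400)/134 = -245 - 5955*(-⅓ - 800)/134 = -245 - 5955/134*(-2401/3) = -245 + 4765985/134 = 4733155/134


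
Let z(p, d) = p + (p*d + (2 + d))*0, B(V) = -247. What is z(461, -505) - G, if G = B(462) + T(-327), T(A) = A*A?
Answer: -106221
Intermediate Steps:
T(A) = A**2
z(p, d) = p (z(p, d) = p + (d*p + (2 + d))*0 = p + (2 + d + d*p)*0 = p + 0 = p)
G = 106682 (G = -247 + (-327)**2 = -247 + 106929 = 106682)
z(461, -505) - G = 461 - 1*106682 = 461 - 106682 = -106221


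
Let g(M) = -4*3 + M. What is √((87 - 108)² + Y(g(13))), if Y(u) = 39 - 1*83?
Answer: √397 ≈ 19.925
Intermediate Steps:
g(M) = -12 + M
Y(u) = -44 (Y(u) = 39 - 83 = -44)
√((87 - 108)² + Y(g(13))) = √((87 - 108)² - 44) = √((-21)² - 44) = √(441 - 44) = √397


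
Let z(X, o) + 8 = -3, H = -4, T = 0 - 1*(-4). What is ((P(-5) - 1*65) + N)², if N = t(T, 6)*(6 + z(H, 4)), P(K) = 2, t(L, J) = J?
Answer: 8649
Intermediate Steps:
T = 4 (T = 0 + 4 = 4)
z(X, o) = -11 (z(X, o) = -8 - 3 = -11)
N = -30 (N = 6*(6 - 11) = 6*(-5) = -30)
((P(-5) - 1*65) + N)² = ((2 - 1*65) - 30)² = ((2 - 65) - 30)² = (-63 - 30)² = (-93)² = 8649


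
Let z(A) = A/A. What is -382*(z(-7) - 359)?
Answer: 136756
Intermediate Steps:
z(A) = 1
-382*(z(-7) - 359) = -382*(1 - 359) = -382*(-358) = 136756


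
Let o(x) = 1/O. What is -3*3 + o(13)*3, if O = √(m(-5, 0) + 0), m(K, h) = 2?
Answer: -9 + 3*√2/2 ≈ -6.8787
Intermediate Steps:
O = √2 (O = √(2 + 0) = √2 ≈ 1.4142)
o(x) = √2/2 (o(x) = 1/(√2) = √2/2)
-3*3 + o(13)*3 = -3*3 + (√2/2)*3 = -9 + 3*√2/2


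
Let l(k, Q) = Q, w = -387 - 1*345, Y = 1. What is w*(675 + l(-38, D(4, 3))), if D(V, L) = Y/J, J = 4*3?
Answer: -494161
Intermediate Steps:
J = 12
D(V, L) = 1/12
w = -732 (w = -387 - 345 = -732)
w*(675 + l(-38, D(4, 3))) = -732*(675 + 1/12) = -732*8101/12 = -494161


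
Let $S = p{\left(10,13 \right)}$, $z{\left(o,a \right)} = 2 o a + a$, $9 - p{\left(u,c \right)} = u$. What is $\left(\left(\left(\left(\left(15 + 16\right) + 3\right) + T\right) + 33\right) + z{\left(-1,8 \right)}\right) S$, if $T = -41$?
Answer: $-18$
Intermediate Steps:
$p{\left(u,c \right)} = 9 - u$
$z{\left(o,a \right)} = a + 2 a o$ ($z{\left(o,a \right)} = 2 a o + a = a + 2 a o$)
$S = -1$ ($S = 9 - 10 = -1$)
$\left(\left(\left(\left(\left(15 + 16\right) + 3\right) + T\right) + 33\right) + z{\left(-1,8 \right)}\right) S = \left(\left(\left(\left(\left(15 + 16\right) + 3\right) - 41\right) + 33\right) + 8 \left(1 + 2 \left(-1\right)\right)\right) \left(-1\right) = \left(\left(\left(\left(31 + 3\right) - 41\right) + 33\right) + 8 \left(1 - 2\right)\right) \left(-1\right) = \left(\left(\left(34 - 41\right) + 33\right) + 8 \left(-1\right)\right) \left(-1\right) = \left(\left(-7 + 33\right) - 8\right) \left(-1\right) = \left(26 - 8\right) \left(-1\right) = 18 \left(-1\right) = -18$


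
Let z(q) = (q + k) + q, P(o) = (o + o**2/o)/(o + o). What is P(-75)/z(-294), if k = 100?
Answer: -1/488 ≈ -0.0020492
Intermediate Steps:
P(o) = 1 (P(o) = (o + o)/((2*o)) = (2*o)*(1/(2*o)) = 1)
z(q) = 100 + 2*q (z(q) = (q + 100) + q = (100 + q) + q = 100 + 2*q)
P(-75)/z(-294) = 1/(100 + 2*(-294)) = 1/(100 - 588) = 1/(-488) = 1*(-1/488) = -1/488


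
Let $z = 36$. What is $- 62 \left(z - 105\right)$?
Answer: $4278$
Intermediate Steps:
$- 62 \left(z - 105\right) = - 62 \left(36 - 105\right) = \left(-62\right) \left(-69\right) = 4278$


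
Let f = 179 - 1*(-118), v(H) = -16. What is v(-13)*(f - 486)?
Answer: 3024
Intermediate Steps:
f = 297 (f = 179 + 118 = 297)
v(-13)*(f - 486) = -16*(297 - 486) = -16*(-189) = 3024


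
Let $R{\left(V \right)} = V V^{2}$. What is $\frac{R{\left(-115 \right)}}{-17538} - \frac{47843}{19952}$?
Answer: $\frac{14752713733}{174959088} \approx 84.321$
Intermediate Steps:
$R{\left(V \right)} = V^{3}$
$\frac{R{\left(-115 \right)}}{-17538} - \frac{47843}{19952} = \frac{\left(-115\right)^{3}}{-17538} - \frac{47843}{19952} = \left(-1520875\right) \left(- \frac{1}{17538}\right) - \frac{47843}{19952} = \frac{1520875}{17538} - \frac{47843}{19952} = \frac{14752713733}{174959088}$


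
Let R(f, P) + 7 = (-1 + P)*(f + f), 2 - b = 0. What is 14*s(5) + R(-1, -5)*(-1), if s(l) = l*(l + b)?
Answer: 485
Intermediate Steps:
b = 2 (b = 2 - 1*0 = 2 + 0 = 2)
R(f, P) = -7 + 2*f*(-1 + P) (R(f, P) = -7 + (-1 + P)*(f + f) = -7 + (-1 + P)*(2*f) = -7 + 2*f*(-1 + P))
s(l) = l*(2 + l) (s(l) = l*(l + 2) = l*(2 + l))
14*s(5) + R(-1, -5)*(-1) = 14*(5*(2 + 5)) + (-7 - 2*(-1) + 2*(-5)*(-1))*(-1) = 14*(5*7) + (-7 + 2 + 10)*(-1) = 14*35 + 5*(-1) = 490 - 5 = 485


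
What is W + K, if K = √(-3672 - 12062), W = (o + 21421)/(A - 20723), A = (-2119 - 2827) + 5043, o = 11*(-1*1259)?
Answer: -3786/10313 + I*√15734 ≈ -0.36711 + 125.44*I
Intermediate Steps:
o = -13849 (o = 11*(-1259) = -13849)
A = 97 (A = -4946 + 5043 = 97)
W = -3786/10313 (W = (-13849 + 21421)/(97 - 20723) = 7572/(-20626) = 7572*(-1/20626) = -3786/10313 ≈ -0.36711)
K = I*√15734 (K = √(-15734) = I*√15734 ≈ 125.44*I)
W + K = -3786/10313 + I*√15734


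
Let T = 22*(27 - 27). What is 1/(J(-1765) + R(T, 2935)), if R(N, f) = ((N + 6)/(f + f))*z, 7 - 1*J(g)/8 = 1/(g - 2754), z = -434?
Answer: 13263265/736882582 ≈ 0.017999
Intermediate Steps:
J(g) = 56 - 8/(-2754 + g) (J(g) = 56 - 8/(g - 2754) = 56 - 8/(-2754 + g))
T = 0 (T = 22*0 = 0)
R(N, f) = -217*(6 + N)/f (R(N, f) = ((N + 6)/(f + f))*(-434) = ((6 + N)/((2*f)))*(-434) = ((6 + N)*(1/(2*f)))*(-434) = ((6 + N)/(2*f))*(-434) = -217*(6 + N)/f)
1/(J(-1765) + R(T, 2935)) = 1/(8*(-19279 + 7*(-1765))/(-2754 - 1765) + 217*(-6 - 1*0)/2935) = 1/(8*(-19279 - 12355)/(-4519) + 217*(1/2935)*(-6 + 0)) = 1/(8*(-1/4519)*(-31634) + 217*(1/2935)*(-6)) = 1/(253072/4519 - 1302/2935) = 1/(736882582/13263265) = 13263265/736882582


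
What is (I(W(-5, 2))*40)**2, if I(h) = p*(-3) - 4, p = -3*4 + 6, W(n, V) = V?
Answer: 313600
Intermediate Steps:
p = -6 (p = -12 + 6 = -6)
I(h) = 14 (I(h) = -6*(-3) - 4 = 18 - 4 = 14)
(I(W(-5, 2))*40)**2 = (14*40)**2 = 560**2 = 313600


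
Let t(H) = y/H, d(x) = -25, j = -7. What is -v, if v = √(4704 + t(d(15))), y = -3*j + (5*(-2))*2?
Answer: -√117599/5 ≈ -68.585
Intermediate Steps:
y = 1 (y = -3*(-7) + (5*(-2))*2 = 21 - 10*2 = 21 - 20 = 1)
t(H) = 1/H
v = √117599/5 (v = √(4704 + 1/(-25)) = √(4704 - 1/25) = √(117599/25) = √117599/5 ≈ 68.585)
-v = -√117599/5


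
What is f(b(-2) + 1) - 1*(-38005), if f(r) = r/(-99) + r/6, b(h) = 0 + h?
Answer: 7524959/198 ≈ 38005.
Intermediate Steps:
b(h) = h
f(r) = 31*r/198 (f(r) = r*(-1/99) + r*(⅙) = -r/99 + r/6 = 31*r/198)
f(b(-2) + 1) - 1*(-38005) = 31*(-2 + 1)/198 - 1*(-38005) = (31/198)*(-1) + 38005 = -31/198 + 38005 = 7524959/198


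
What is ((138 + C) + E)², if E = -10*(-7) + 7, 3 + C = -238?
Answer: 676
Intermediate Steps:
C = -241 (C = -3 - 238 = -241)
E = 77 (E = 70 + 7 = 77)
((138 + C) + E)² = ((138 - 241) + 77)² = (-103 + 77)² = (-26)² = 676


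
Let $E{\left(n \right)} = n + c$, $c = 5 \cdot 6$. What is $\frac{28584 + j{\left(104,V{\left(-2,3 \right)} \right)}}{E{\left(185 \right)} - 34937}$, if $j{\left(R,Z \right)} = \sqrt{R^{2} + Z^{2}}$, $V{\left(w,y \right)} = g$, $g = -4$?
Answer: $- \frac{1588}{1929} - \frac{2 \sqrt{677}}{17361} \approx -0.82622$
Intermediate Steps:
$c = 30$
$V{\left(w,y \right)} = -4$
$E{\left(n \right)} = 30 + n$ ($E{\left(n \right)} = n + 30 = 30 + n$)
$\frac{28584 + j{\left(104,V{\left(-2,3 \right)} \right)}}{E{\left(185 \right)} - 34937} = \frac{28584 + \sqrt{104^{2} + \left(-4\right)^{2}}}{\left(30 + 185\right) - 34937} = \frac{28584 + \sqrt{10816 + 16}}{215 - 34937} = \frac{28584 + \sqrt{10832}}{-34722} = \left(28584 + 4 \sqrt{677}\right) \left(- \frac{1}{34722}\right) = - \frac{1588}{1929} - \frac{2 \sqrt{677}}{17361}$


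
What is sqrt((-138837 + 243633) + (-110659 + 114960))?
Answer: sqrt(109097) ≈ 330.30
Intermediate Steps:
sqrt((-138837 + 243633) + (-110659 + 114960)) = sqrt(104796 + 4301) = sqrt(109097)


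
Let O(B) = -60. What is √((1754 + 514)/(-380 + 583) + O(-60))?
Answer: 2*I*√10266/29 ≈ 6.9877*I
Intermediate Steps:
√((1754 + 514)/(-380 + 583) + O(-60)) = √((1754 + 514)/(-380 + 583) - 60) = √(2268/203 - 60) = √(2268*(1/203) - 60) = √(324/29 - 60) = √(-1416/29) = 2*I*√10266/29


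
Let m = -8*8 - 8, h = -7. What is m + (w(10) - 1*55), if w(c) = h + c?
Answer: -124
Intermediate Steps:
w(c) = -7 + c
m = -72 (m = -64 - 8 = -72)
m + (w(10) - 1*55) = -72 + ((-7 + 10) - 1*55) = -72 + (3 - 55) = -72 - 52 = -124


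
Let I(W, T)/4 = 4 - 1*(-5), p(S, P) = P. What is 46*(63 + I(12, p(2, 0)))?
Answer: 4554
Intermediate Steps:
I(W, T) = 36 (I(W, T) = 4*(4 - 1*(-5)) = 4*(4 + 5) = 4*9 = 36)
46*(63 + I(12, p(2, 0))) = 46*(63 + 36) = 46*99 = 4554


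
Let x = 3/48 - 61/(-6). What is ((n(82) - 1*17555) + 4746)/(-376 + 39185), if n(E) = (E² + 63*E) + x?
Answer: -43621/1862832 ≈ -0.023416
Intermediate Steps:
x = 491/48 (x = 3*(1/48) - 61*(-⅙) = 1/16 + 61/6 = 491/48 ≈ 10.229)
n(E) = 491/48 + E² + 63*E (n(E) = (E² + 63*E) + 491/48 = 491/48 + E² + 63*E)
((n(82) - 1*17555) + 4746)/(-376 + 39185) = (((491/48 + 82² + 63*82) - 1*17555) + 4746)/(-376 + 39185) = (((491/48 + 6724 + 5166) - 17555) + 4746)/38809 = ((571211/48 - 17555) + 4746)*(1/38809) = (-271429/48 + 4746)*(1/38809) = -43621/48*1/38809 = -43621/1862832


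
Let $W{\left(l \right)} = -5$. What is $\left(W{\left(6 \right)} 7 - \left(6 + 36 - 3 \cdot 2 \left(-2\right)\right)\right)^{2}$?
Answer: $7921$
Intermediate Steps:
$\left(W{\left(6 \right)} 7 - \left(6 + 36 - 3 \cdot 2 \left(-2\right)\right)\right)^{2} = \left(\left(-5\right) 7 - \left(6 + 36 - 3 \cdot 2 \left(-2\right)\right)\right)^{2} = \left(-35 + \left(6 \left(-2\right) - \left(6 + 36\right)\right)\right)^{2} = \left(-35 - 54\right)^{2} = \left(-89\right)^{2} = 7921$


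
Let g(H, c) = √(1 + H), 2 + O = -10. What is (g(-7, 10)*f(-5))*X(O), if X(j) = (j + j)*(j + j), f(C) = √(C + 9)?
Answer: 1152*I*√6 ≈ 2821.8*I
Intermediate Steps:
O = -12 (O = -2 - 10 = -12)
f(C) = √(9 + C)
X(j) = 4*j² (X(j) = (2*j)*(2*j) = 4*j²)
(g(-7, 10)*f(-5))*X(O) = (√(1 - 7)*√(9 - 5))*(4*(-12)²) = (√(-6)*√4)*(4*144) = ((I*√6)*2)*576 = (2*I*√6)*576 = 1152*I*√6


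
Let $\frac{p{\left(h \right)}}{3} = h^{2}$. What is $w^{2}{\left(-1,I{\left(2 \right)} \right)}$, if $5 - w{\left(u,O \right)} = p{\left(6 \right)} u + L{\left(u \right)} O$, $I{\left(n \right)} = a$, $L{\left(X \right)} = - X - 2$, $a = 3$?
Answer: $13456$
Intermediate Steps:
$L{\left(X \right)} = -2 - X$
$I{\left(n \right)} = 3$
$p{\left(h \right)} = 3 h^{2}$
$w{\left(u,O \right)} = 5 - 108 u - O \left(-2 - u\right)$ ($w{\left(u,O \right)} = 5 - \left(3 \cdot 6^{2} u + \left(-2 - u\right) O\right) = 5 - \left(3 \cdot 36 u + O \left(-2 - u\right)\right) = 5 - \left(108 u + O \left(-2 - u\right)\right) = 5 - 108 u - O \left(-2 - u\right)$)
$w^{2}{\left(-1,I{\left(2 \right)} \right)} = \left(5 - -108 + 3 \left(2 - 1\right)\right)^{2} = \left(5 + 108 + 3 \cdot 1\right)^{2} = \left(5 + 108 + 3\right)^{2} = 116^{2} = 13456$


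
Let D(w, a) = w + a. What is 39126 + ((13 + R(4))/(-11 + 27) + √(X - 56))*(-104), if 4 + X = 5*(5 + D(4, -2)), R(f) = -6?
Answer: 78161/2 - 520*I ≈ 39081.0 - 520.0*I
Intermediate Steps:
D(w, a) = a + w
X = 31 (X = -4 + 5*(5 + (-2 + 4)) = -4 + 5*(5 + 2) = -4 + 5*7 = -4 + 35 = 31)
39126 + ((13 + R(4))/(-11 + 27) + √(X - 56))*(-104) = 39126 + ((13 - 6)/(-11 + 27) + √(31 - 56))*(-104) = 39126 + (7/16 + √(-25))*(-104) = 39126 + (7*(1/16) + 5*I)*(-104) = 39126 + (7/16 + 5*I)*(-104) = 39126 + (-91/2 - 520*I) = 78161/2 - 520*I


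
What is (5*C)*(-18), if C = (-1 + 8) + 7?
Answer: -1260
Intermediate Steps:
C = 14 (C = 7 + 7 = 14)
(5*C)*(-18) = (5*14)*(-18) = 70*(-18) = -1260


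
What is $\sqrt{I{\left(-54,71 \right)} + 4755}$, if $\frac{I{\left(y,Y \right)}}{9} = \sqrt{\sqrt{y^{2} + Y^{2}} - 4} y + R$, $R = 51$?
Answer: $\sqrt{5214 - 486 \sqrt{-4 + \sqrt{7957}}} \approx 26.981$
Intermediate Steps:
$I{\left(y,Y \right)} = 459 + 9 y \sqrt{-4 + \sqrt{Y^{2} + y^{2}}}$ ($I{\left(y,Y \right)} = 9 \left(\sqrt{\sqrt{y^{2} + Y^{2}} - 4} y + 51\right) = 9 \left(\sqrt{\sqrt{Y^{2} + y^{2}} - 4} y + 51\right) = 9 \left(\sqrt{-4 + \sqrt{Y^{2} + y^{2}}} y + 51\right) = 9 \left(y \sqrt{-4 + \sqrt{Y^{2} + y^{2}}} + 51\right) = 9 \left(51 + y \sqrt{-4 + \sqrt{Y^{2} + y^{2}}}\right) = 459 + 9 y \sqrt{-4 + \sqrt{Y^{2} + y^{2}}}$)
$\sqrt{I{\left(-54,71 \right)} + 4755} = \sqrt{\left(459 + 9 \left(-54\right) \sqrt{-4 + \sqrt{71^{2} + \left(-54\right)^{2}}}\right) + 4755} = \sqrt{\left(459 + 9 \left(-54\right) \sqrt{-4 + \sqrt{5041 + 2916}}\right) + 4755} = \sqrt{\left(459 + 9 \left(-54\right) \sqrt{-4 + \sqrt{7957}}\right) + 4755} = \sqrt{\left(459 - 486 \sqrt{-4 + \sqrt{7957}}\right) + 4755} = \sqrt{5214 - 486 \sqrt{-4 + \sqrt{7957}}}$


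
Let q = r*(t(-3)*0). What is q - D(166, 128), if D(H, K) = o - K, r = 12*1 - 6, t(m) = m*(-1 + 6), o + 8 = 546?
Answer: -410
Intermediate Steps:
o = 538 (o = -8 + 546 = 538)
t(m) = 5*m (t(m) = m*5 = 5*m)
r = 6 (r = 12 - 6 = 6)
D(H, K) = 538 - K
q = 0 (q = 6*((5*(-3))*0) = 6*(-15*0) = 6*0 = 0)
q - D(166, 128) = 0 - (538 - 1*128) = 0 - (538 - 128) = 0 - 1*410 = 0 - 410 = -410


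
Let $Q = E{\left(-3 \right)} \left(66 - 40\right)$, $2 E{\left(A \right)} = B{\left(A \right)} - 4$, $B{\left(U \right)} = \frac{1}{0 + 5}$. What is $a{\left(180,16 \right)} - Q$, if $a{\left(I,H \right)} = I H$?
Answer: $\frac{14647}{5} \approx 2929.4$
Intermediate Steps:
$B{\left(U \right)} = \frac{1}{5}$
$E{\left(A \right)} = - \frac{19}{10}$ ($E{\left(A \right)} = \frac{\frac{1}{5} - 4}{2} = \frac{1}{2} \left(- \frac{19}{5}\right) = - \frac{19}{10}$)
$a{\left(I,H \right)} = H I$
$Q = - \frac{247}{5}$ ($Q = - \frac{19 \left(66 - 40\right)}{10} = \left(- \frac{19}{10}\right) 26 = - \frac{247}{5} \approx -49.4$)
$a{\left(180,16 \right)} - Q = 16 \cdot 180 - - \frac{247}{5} = 2880 + \frac{247}{5} = \frac{14647}{5}$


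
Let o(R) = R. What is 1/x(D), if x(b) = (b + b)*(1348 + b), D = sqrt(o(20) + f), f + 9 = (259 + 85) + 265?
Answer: -1/3632968 + 337*sqrt(155)/281555020 ≈ 1.4626e-5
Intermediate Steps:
f = 600 (f = -9 + ((259 + 85) + 265) = -9 + (344 + 265) = -9 + 609 = 600)
D = 2*sqrt(155) (D = sqrt(20 + 600) = sqrt(620) = 2*sqrt(155) ≈ 24.900)
x(b) = 2*b*(1348 + b) (x(b) = (2*b)*(1348 + b) = 2*b*(1348 + b))
1/x(D) = 1/(2*(2*sqrt(155))*(1348 + 2*sqrt(155))) = 1/(4*sqrt(155)*(1348 + 2*sqrt(155))) = sqrt(155)/(620*(1348 + 2*sqrt(155)))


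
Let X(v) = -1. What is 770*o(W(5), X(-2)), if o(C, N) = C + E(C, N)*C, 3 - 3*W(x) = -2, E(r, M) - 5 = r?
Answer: 88550/9 ≈ 9838.9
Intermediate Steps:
E(r, M) = 5 + r
W(x) = 5/3 (W(x) = 1 - ⅓*(-2) = 1 + ⅔ = 5/3)
o(C, N) = C + C*(5 + C) (o(C, N) = C + (5 + C)*C = C + C*(5 + C))
770*o(W(5), X(-2)) = 770*(5*(6 + 5/3)/3) = 770*((5/3)*(23/3)) = 770*(115/9) = 88550/9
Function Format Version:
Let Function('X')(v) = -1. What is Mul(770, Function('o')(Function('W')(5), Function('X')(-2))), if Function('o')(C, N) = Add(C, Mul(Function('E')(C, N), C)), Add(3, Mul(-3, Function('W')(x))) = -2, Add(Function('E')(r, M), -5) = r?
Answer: Rational(88550, 9) ≈ 9838.9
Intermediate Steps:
Function('E')(r, M) = Add(5, r)
Function('W')(x) = Rational(5, 3) (Function('W')(x) = Add(1, Mul(Rational(-1, 3), -2)) = Add(1, Rational(2, 3)) = Rational(5, 3))
Function('o')(C, N) = Add(C, Mul(C, Add(5, C))) (Function('o')(C, N) = Add(C, Mul(Add(5, C), C)) = Add(C, Mul(C, Add(5, C))))
Mul(770, Function('o')(Function('W')(5), Function('X')(-2))) = Mul(770, Mul(Rational(5, 3), Add(6, Rational(5, 3)))) = Mul(770, Mul(Rational(5, 3), Rational(23, 3))) = Mul(770, Rational(115, 9)) = Rational(88550, 9)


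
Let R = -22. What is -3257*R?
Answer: 71654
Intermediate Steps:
-3257*R = -3257*(-22) = 71654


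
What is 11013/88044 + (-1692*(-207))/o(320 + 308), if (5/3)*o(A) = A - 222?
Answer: 295398137/205436 ≈ 1437.9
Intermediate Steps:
o(A) = -666/5 + 3*A/5 (o(A) = 3*(A - 222)/5 = 3*(-222 + A)/5 = -666/5 + 3*A/5)
11013/88044 + (-1692*(-207))/o(320 + 308) = 11013/88044 + (-1692*(-207))/(-666/5 + 3*(320 + 308)/5) = 11013*(1/88044) + 350244/(-666/5 + (⅗)*628) = 3671/29348 + 350244/(-666/5 + 1884/5) = 3671/29348 + 350244/(1218/5) = 3671/29348 + 350244*(5/1218) = 3671/29348 + 291870/203 = 295398137/205436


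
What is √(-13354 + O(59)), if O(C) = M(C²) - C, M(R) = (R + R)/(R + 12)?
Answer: I*√163628351971/3493 ≈ 115.81*I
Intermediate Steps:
M(R) = 2*R/(12 + R) (M(R) = (2*R)/(12 + R) = 2*R/(12 + R))
O(C) = -C + 2*C²/(12 + C²) (O(C) = 2*C²/(12 + C²) - C = -C + 2*C²/(12 + C²))
√(-13354 + O(59)) = √(-13354 + 59*(-12 - 1*59² + 2*59)/(12 + 59²)) = √(-13354 + 59*(-12 - 1*3481 + 118)/(12 + 3481)) = √(-13354 + 59*(-12 - 3481 + 118)/3493) = √(-13354 + 59*(1/3493)*(-3375)) = √(-13354 - 199125/3493) = √(-46844647/3493) = I*√163628351971/3493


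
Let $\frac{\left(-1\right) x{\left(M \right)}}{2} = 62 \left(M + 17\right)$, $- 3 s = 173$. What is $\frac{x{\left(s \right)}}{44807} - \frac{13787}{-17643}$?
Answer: $\frac{235573959}{263509967} \approx 0.89398$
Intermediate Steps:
$s = - \frac{173}{3}$ ($s = \left(- \frac{1}{3}\right) 173 = - \frac{173}{3} \approx -57.667$)
$x{\left(M \right)} = -2108 - 124 M$ ($x{\left(M \right)} = - 2 \cdot 62 \left(M + 17\right) = - 2 \cdot 62 \left(17 + M\right) = - 2 \left(1054 + 62 M\right) = -2108 - 124 M$)
$\frac{x{\left(s \right)}}{44807} - \frac{13787}{-17643} = \frac{-2108 - - \frac{21452}{3}}{44807} - \frac{13787}{-17643} = \left(-2108 + \frac{21452}{3}\right) \frac{1}{44807} - - \frac{13787}{17643} = \frac{15128}{3} \cdot \frac{1}{44807} + \frac{13787}{17643} = \frac{15128}{134421} + \frac{13787}{17643} = \frac{235573959}{263509967}$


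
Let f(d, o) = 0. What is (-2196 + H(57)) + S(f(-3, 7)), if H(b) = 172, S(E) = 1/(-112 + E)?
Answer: -226689/112 ≈ -2024.0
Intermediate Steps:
(-2196 + H(57)) + S(f(-3, 7)) = (-2196 + 172) + 1/(-112 + 0) = -2024 + 1/(-112) = -2024 - 1/112 = -226689/112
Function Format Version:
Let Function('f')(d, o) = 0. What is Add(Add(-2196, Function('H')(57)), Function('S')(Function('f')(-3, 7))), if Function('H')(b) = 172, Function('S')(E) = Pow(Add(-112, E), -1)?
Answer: Rational(-226689, 112) ≈ -2024.0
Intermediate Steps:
Add(Add(-2196, Function('H')(57)), Function('S')(Function('f')(-3, 7))) = Add(Add(-2196, 172), Pow(Add(-112, 0), -1)) = Add(-2024, Pow(-112, -1)) = Add(-2024, Rational(-1, 112)) = Rational(-226689, 112)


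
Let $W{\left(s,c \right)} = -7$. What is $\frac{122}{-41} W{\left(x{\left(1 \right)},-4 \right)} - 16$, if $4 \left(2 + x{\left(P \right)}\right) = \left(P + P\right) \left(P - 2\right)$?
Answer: $\frac{198}{41} \approx 4.8293$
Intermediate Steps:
$x{\left(P \right)} = -2 + \frac{P \left(-2 + P\right)}{2}$ ($x{\left(P \right)} = -2 + \frac{\left(P + P\right) \left(P - 2\right)}{4} = -2 + \frac{2 P \left(-2 + P\right)}{4} = -2 + \frac{P \left(-2 + P\right)}{2}$)
$\frac{122}{-41} W{\left(x{\left(1 \right)},-4 \right)} - 16 = \frac{122}{-41} \left(-7\right) - 16 = 122 \left(- \frac{1}{41}\right) \left(-7\right) - 16 = \left(- \frac{122}{41}\right) \left(-7\right) - 16 = \frac{854}{41} - 16 = \frac{198}{41}$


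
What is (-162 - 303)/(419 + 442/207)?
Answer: -19251/17435 ≈ -1.1042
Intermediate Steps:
(-162 - 303)/(419 + 442/207) = -465/(419 + 442*(1/207)) = -465/(419 + 442/207) = -465/87175/207 = -465*207/87175 = -19251/17435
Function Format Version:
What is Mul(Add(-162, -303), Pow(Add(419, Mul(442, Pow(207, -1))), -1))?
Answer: Rational(-19251, 17435) ≈ -1.1042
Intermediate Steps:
Mul(Add(-162, -303), Pow(Add(419, Mul(442, Pow(207, -1))), -1)) = Mul(-465, Pow(Add(419, Mul(442, Rational(1, 207))), -1)) = Mul(-465, Pow(Add(419, Rational(442, 207)), -1)) = Mul(-465, Pow(Rational(87175, 207), -1)) = Mul(-465, Rational(207, 87175)) = Rational(-19251, 17435)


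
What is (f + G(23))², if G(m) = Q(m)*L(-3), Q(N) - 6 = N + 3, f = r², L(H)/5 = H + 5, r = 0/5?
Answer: 102400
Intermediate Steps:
r = 0 (r = 0*(⅕) = 0)
L(H) = 25 + 5*H (L(H) = 5*(H + 5) = 5*(5 + H) = 25 + 5*H)
f = 0 (f = 0² = 0)
Q(N) = 9 + N (Q(N) = 6 + (N + 3) = 6 + (3 + N) = 9 + N)
G(m) = 90 + 10*m (G(m) = (9 + m)*(25 + 5*(-3)) = (9 + m)*(25 - 15) = (9 + m)*10 = 90 + 10*m)
(f + G(23))² = (0 + (90 + 10*23))² = (0 + (90 + 230))² = (0 + 320)² = 320² = 102400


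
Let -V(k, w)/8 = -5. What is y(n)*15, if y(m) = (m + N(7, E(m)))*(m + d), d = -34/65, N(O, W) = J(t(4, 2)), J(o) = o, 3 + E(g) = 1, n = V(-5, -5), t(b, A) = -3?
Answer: 284826/13 ≈ 21910.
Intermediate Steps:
V(k, w) = 40 (V(k, w) = -8*(-5) = 40)
n = 40
E(g) = -2 (E(g) = -3 + 1 = -2)
N(O, W) = -3
d = -34/65 (d = -34*1/65 = -34/65 ≈ -0.52308)
y(m) = (-3 + m)*(-34/65 + m) (y(m) = (m - 3)*(m - 34/65) = (-3 + m)*(-34/65 + m))
y(n)*15 = (102/65 + 40² - 229/65*40)*15 = (102/65 + 1600 - 1832/13)*15 = (94942/65)*15 = 284826/13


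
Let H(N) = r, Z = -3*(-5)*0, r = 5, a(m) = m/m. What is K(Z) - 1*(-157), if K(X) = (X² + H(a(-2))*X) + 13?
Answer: 170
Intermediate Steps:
a(m) = 1
Z = 0 (Z = 15*0 = 0)
H(N) = 5
K(X) = 13 + X² + 5*X (K(X) = (X² + 5*X) + 13 = 13 + X² + 5*X)
K(Z) - 1*(-157) = (13 + 0² + 5*0) - 1*(-157) = (13 + 0 + 0) + 157 = 13 + 157 = 170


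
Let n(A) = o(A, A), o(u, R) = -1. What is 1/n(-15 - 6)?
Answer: -1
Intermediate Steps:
n(A) = -1
1/n(-15 - 6) = 1/(-1) = -1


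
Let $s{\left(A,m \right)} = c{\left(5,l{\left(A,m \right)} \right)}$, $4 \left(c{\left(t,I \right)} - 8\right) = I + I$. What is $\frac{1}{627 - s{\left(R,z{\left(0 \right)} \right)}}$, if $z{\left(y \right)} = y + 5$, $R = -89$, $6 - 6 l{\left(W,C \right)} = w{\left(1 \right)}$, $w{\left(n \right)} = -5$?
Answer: $\frac{12}{7417} \approx 0.0016179$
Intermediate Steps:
$l{\left(W,C \right)} = \frac{11}{6}$ ($l{\left(W,C \right)} = 1 - - \frac{5}{6} = 1 + \frac{5}{6} = \frac{11}{6}$)
$z{\left(y \right)} = 5 + y$
$c{\left(t,I \right)} = 8 + \frac{I}{2}$ ($c{\left(t,I \right)} = 8 + \frac{I + I}{4} = 8 + \frac{2 I}{4} = 8 + \frac{I}{2}$)
$s{\left(A,m \right)} = \frac{107}{12}$ ($s{\left(A,m \right)} = 8 + \frac{1}{2} \cdot \frac{11}{6} = 8 + \frac{11}{12} = \frac{107}{12}$)
$\frac{1}{627 - s{\left(R,z{\left(0 \right)} \right)}} = \frac{1}{627 - \frac{107}{12}} = \frac{1}{\frac{7417}{12}} = \frac{12}{7417}$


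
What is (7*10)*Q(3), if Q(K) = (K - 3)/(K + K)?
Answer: 0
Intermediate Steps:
Q(K) = (-3 + K)/(2*K) (Q(K) = (-3 + K)/((2*K)) = (-3 + K)*(1/(2*K)) = (-3 + K)/(2*K))
(7*10)*Q(3) = (7*10)*((1/2)*(-3 + 3)/3) = 70*((1/2)*(1/3)*0) = 70*0 = 0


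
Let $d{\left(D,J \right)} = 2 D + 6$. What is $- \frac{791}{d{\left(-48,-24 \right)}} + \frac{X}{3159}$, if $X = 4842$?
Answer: $\frac{36229}{3510} \approx 10.322$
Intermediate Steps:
$d{\left(D,J \right)} = 6 + 2 D$
$- \frac{791}{d{\left(-48,-24 \right)}} + \frac{X}{3159} = - \frac{791}{6 + 2 \left(-48\right)} + \frac{4842}{3159} = - \frac{791}{6 - 96} + 4842 \cdot \frac{1}{3159} = - \frac{791}{-90} + \frac{538}{351} = \left(-791\right) \left(- \frac{1}{90}\right) + \frac{538}{351} = \frac{791}{90} + \frac{538}{351} = \frac{36229}{3510}$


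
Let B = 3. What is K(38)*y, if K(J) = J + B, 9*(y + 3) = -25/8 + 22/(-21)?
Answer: -214717/1512 ≈ -142.01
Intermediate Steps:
y = -5237/1512 (y = -3 + (-25/8 + 22/(-21))/9 = -3 + (-25*⅛ + 22*(-1/21))/9 = -3 + (-25/8 - 22/21)/9 = -3 + (⅑)*(-701/168) = -3 - 701/1512 = -5237/1512 ≈ -3.4636)
K(J) = 3 + J (K(J) = J + 3 = 3 + J)
K(38)*y = (3 + 38)*(-5237/1512) = 41*(-5237/1512) = -214717/1512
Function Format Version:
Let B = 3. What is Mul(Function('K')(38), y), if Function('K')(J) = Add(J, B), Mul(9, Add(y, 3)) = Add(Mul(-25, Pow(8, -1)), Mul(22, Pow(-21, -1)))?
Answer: Rational(-214717, 1512) ≈ -142.01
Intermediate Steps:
y = Rational(-5237, 1512) (y = Add(-3, Mul(Rational(1, 9), Add(Mul(-25, Pow(8, -1)), Mul(22, Pow(-21, -1))))) = Add(-3, Mul(Rational(1, 9), Add(Mul(-25, Rational(1, 8)), Mul(22, Rational(-1, 21))))) = Add(-3, Mul(Rational(1, 9), Add(Rational(-25, 8), Rational(-22, 21)))) = Add(-3, Mul(Rational(1, 9), Rational(-701, 168))) = Add(-3, Rational(-701, 1512)) = Rational(-5237, 1512) ≈ -3.4636)
Function('K')(J) = Add(3, J) (Function('K')(J) = Add(J, 3) = Add(3, J))
Mul(Function('K')(38), y) = Mul(Add(3, 38), Rational(-5237, 1512)) = Mul(41, Rational(-5237, 1512)) = Rational(-214717, 1512)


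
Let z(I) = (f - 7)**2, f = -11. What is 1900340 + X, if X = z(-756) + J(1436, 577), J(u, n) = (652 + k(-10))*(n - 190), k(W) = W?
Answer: 2149118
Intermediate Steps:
J(u, n) = -121980 + 642*n (J(u, n) = (652 - 10)*(n - 190) = 642*(-190 + n) = -121980 + 642*n)
z(I) = 324 (z(I) = (-11 - 7)**2 = (-18)**2 = 324)
X = 248778 (X = 324 + (-121980 + 642*577) = 324 + (-121980 + 370434) = 324 + 248454 = 248778)
1900340 + X = 1900340 + 248778 = 2149118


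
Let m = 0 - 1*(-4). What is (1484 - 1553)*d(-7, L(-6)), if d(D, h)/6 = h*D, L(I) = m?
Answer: 11592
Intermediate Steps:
m = 4 (m = 0 + 4 = 4)
L(I) = 4
d(D, h) = 6*D*h (d(D, h) = 6*(h*D) = 6*(D*h) = 6*D*h)
(1484 - 1553)*d(-7, L(-6)) = (1484 - 1553)*(6*(-7)*4) = -69*(-168) = 11592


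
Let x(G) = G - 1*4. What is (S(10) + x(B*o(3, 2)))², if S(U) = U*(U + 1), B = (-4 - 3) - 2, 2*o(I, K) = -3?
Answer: 57121/4 ≈ 14280.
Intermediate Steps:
o(I, K) = -3/2 (o(I, K) = (½)*(-3) = -3/2)
B = -9 (B = -7 - 2 = -9)
x(G) = -4 + G (x(G) = G - 4 = -4 + G)
S(U) = U*(1 + U)
(S(10) + x(B*o(3, 2)))² = (10*(1 + 10) + (-4 - 9*(-3/2)))² = (10*11 + (-4 + 27/2))² = (110 + 19/2)² = (239/2)² = 57121/4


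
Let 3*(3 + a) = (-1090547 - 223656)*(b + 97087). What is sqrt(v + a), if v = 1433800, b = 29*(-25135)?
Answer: 5*sqrt(99642546537)/3 ≈ 5.2610e+5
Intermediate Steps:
b = -728915
a = 830350253075/3 (a = -3 + ((-1090547 - 223656)*(-728915 + 97087))/3 = -3 + (-1314203*(-631828))/3 = -3 + (1/3)*830350253084 = -3 + 830350253084/3 = 830350253075/3 ≈ 2.7678e+11)
sqrt(v + a) = sqrt(1433800 + 830350253075/3) = sqrt(830354554475/3) = 5*sqrt(99642546537)/3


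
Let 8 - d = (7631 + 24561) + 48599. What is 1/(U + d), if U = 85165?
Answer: 1/4382 ≈ 0.00022821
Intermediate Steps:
d = -80783 (d = 8 - ((7631 + 24561) + 48599) = 8 - (32192 + 48599) = 8 - 1*80791 = 8 - 80791 = -80783)
1/(U + d) = 1/(85165 - 80783) = 1/4382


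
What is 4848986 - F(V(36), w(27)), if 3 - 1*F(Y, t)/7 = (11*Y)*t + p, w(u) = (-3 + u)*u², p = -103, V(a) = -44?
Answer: -54428204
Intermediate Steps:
w(u) = u²*(-3 + u)
F(Y, t) = 742 - 77*Y*t (F(Y, t) = 21 - 7*((11*Y)*t - 103) = 21 - 7*(11*Y*t - 103) = 21 - 7*(-103 + 11*Y*t) = 21 + (721 - 77*Y*t) = 742 - 77*Y*t)
4848986 - F(V(36), w(27)) = 4848986 - (742 - 77*(-44)*27²*(-3 + 27)) = 4848986 - (742 - 77*(-44)*729*24) = 4848986 - (742 - 77*(-44)*17496) = 4848986 - (742 + 59276448) = 4848986 - 1*59277190 = 4848986 - 59277190 = -54428204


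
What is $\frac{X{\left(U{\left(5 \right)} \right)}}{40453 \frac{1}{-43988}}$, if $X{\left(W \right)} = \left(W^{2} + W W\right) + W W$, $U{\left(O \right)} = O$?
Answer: $- \frac{471300}{5779} \approx -81.554$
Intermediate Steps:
$X{\left(W \right)} = 3 W^{2}$ ($X{\left(W \right)} = \left(W^{2} + W^{2}\right) + W^{2} = 2 W^{2} + W^{2} = 3 W^{2}$)
$\frac{X{\left(U{\left(5 \right)} \right)}}{40453 \frac{1}{-43988}} = \frac{3 \cdot 5^{2}}{40453 \frac{1}{-43988}} = \frac{3 \cdot 25}{40453 \left(- \frac{1}{43988}\right)} = \frac{1}{- \frac{5779}{6284}} \cdot 75 = \left(- \frac{6284}{5779}\right) 75 = - \frac{471300}{5779}$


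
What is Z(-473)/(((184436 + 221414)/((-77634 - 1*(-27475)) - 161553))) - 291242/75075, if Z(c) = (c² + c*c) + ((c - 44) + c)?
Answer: -20275442540734/87054825 ≈ -2.3290e+5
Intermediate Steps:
Z(c) = -44 + 2*c + 2*c² (Z(c) = (c² + c²) + ((-44 + c) + c) = 2*c² + (-44 + 2*c) = -44 + 2*c + 2*c²)
Z(-473)/(((184436 + 221414)/((-77634 - 1*(-27475)) - 161553))) - 291242/75075 = (-44 + 2*(-473) + 2*(-473)²)/(((184436 + 221414)/((-77634 - 1*(-27475)) - 161553))) - 291242/75075 = (-44 - 946 + 2*223729)/((405850/((-77634 + 27475) - 161553))) - 291242*1/75075 = (-44 - 946 + 447458)/((405850/(-50159 - 161553))) - 41606/10725 = 446468/((405850/(-211712))) - 41606/10725 = 446468/((405850*(-1/211712))) - 41606/10725 = 446468/(-202925/105856) - 41606/10725 = 446468*(-105856/202925) - 41606/10725 = -47261316608/202925 - 41606/10725 = -20275442540734/87054825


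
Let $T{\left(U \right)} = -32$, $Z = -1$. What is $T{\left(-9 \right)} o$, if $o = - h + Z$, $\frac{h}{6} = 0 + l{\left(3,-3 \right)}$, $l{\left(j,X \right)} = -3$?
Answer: $-544$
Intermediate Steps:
$h = -18$ ($h = 6 \left(0 - 3\right) = 6 \left(-3\right) = -18$)
$o = 17$ ($o = \left(-1\right) \left(-18\right) - 1 = 18 - 1 = 17$)
$T{\left(-9 \right)} o = \left(-32\right) 17 = -544$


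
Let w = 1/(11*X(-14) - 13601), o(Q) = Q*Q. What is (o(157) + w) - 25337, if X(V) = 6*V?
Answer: -9993201/14525 ≈ -688.00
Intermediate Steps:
o(Q) = Q²
w = -1/14525 (w = 1/(11*(6*(-14)) - 13601) = 1/(11*(-84) - 13601) = 1/(-924 - 13601) = 1/(-14525) = -1/14525 ≈ -6.8847e-5)
(o(157) + w) - 25337 = (157² - 1/14525) - 25337 = (24649 - 1/14525) - 25337 = 358026724/14525 - 25337 = -9993201/14525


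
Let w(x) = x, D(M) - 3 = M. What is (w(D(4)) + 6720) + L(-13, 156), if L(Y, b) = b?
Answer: 6883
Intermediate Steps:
D(M) = 3 + M
(w(D(4)) + 6720) + L(-13, 156) = ((3 + 4) + 6720) + 156 = (7 + 6720) + 156 = 6727 + 156 = 6883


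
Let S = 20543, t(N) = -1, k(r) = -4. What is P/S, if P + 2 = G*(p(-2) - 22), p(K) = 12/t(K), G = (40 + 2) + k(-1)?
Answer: -1294/20543 ≈ -0.062990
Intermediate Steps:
G = 38 (G = (40 + 2) - 4 = 42 - 4 = 38)
p(K) = -12 (p(K) = 12/(-1) = 12*(-1) = -12)
P = -1294 (P = -2 + 38*(-12 - 22) = -2 + 38*(-34) = -2 - 1292 = -1294)
P/S = -1294/20543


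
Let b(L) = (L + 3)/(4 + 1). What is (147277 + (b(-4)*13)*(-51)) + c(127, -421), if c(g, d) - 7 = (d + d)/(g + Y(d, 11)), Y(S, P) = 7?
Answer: 49382456/335 ≈ 1.4741e+5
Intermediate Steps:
b(L) = ⅗ + L/5 (b(L) = (3 + L)/5 = (3 + L)*(⅕) = ⅗ + L/5)
c(g, d) = 7 + 2*d/(7 + g) (c(g, d) = 7 + (d + d)/(g + 7) = 7 + (2*d)/(7 + g) = 7 + 2*d/(7 + g))
(147277 + (b(-4)*13)*(-51)) + c(127, -421) = (147277 + ((⅗ + (⅕)*(-4))*13)*(-51)) + (49 + 2*(-421) + 7*127)/(7 + 127) = (147277 + ((⅗ - ⅘)*13)*(-51)) + (49 - 842 + 889)/134 = (147277 - ⅕*13*(-51)) + (1/134)*96 = (147277 - 13/5*(-51)) + 48/67 = (147277 + 663/5) + 48/67 = 737048/5 + 48/67 = 49382456/335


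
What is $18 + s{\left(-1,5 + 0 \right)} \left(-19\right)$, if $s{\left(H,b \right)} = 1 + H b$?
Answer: $94$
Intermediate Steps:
$18 + s{\left(-1,5 + 0 \right)} \left(-19\right) = 18 + \left(1 - \left(5 + 0\right)\right) \left(-19\right) = 18 + \left(1 - 5\right) \left(-19\right) = 18 - -76 = 18 + 76 = 94$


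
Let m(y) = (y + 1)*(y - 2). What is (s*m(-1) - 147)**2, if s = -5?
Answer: 21609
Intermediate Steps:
m(y) = (1 + y)*(-2 + y)
(s*m(-1) - 147)**2 = (-5*(-2 + (-1)**2 - 1*(-1)) - 147)**2 = (-5*(-2 + 1 + 1) - 147)**2 = (-5*0 - 147)**2 = (0 - 147)**2 = (-147)**2 = 21609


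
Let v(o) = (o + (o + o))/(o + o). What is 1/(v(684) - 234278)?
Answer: -2/468553 ≈ -4.2685e-6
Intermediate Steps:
v(o) = 3/2 (v(o) = (o + 2*o)/((2*o)) = (3*o)*(1/(2*o)) = 3/2)
1/(v(684) - 234278) = 1/(3/2 - 234278) = 1/(-468553/2) = -2/468553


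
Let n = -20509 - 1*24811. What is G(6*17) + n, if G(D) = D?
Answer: -45218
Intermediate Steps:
n = -45320 (n = -20509 - 24811 = -45320)
G(6*17) + n = 6*17 - 45320 = 102 - 45320 = -45218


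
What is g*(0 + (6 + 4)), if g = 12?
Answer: 120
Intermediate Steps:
g*(0 + (6 + 4)) = 12*(0 + (6 + 4)) = 12*(0 + 10) = 12*10 = 120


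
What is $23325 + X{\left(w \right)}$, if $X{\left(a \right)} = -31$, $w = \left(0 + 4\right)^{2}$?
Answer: $23294$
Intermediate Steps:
$w = 16$ ($w = 4^{2} = 16$)
$23325 + X{\left(w \right)} = 23325 - 31 = 23294$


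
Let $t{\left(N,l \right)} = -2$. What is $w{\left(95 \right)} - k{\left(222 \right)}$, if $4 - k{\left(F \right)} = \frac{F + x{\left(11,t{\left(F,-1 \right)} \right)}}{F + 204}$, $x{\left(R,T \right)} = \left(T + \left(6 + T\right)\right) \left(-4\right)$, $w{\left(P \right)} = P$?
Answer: $\frac{19490}{213} \approx 91.502$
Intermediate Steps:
$x{\left(R,T \right)} = -24 - 8 T$ ($x{\left(R,T \right)} = \left(6 + 2 T\right) \left(-4\right) = -24 - 8 T$)
$k{\left(F \right)} = 4 - \frac{-8 + F}{204 + F}$ ($k{\left(F \right)} = 4 - \frac{F - 8}{F + 204} = 4 - \frac{F + \left(-24 + 16\right)}{204 + F} = 4 - \frac{F - 8}{204 + F} = 4 - \frac{-8 + F}{204 + F}$)
$w{\left(95 \right)} - k{\left(222 \right)} = 95 - \frac{824 + 3 \cdot 222}{204 + 222} = 95 - \frac{824 + 666}{426} = 95 - \frac{1}{426} \cdot 1490 = 95 - \frac{745}{213} = \frac{19490}{213}$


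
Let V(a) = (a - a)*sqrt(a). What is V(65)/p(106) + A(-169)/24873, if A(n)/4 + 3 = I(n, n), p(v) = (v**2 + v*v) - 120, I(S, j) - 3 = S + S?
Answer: -1352/24873 ≈ -0.054356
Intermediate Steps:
I(S, j) = 3 + 2*S (I(S, j) = 3 + (S + S) = 3 + 2*S)
p(v) = -120 + 2*v**2 (p(v) = (v**2 + v**2) - 120 = 2*v**2 - 120 = -120 + 2*v**2)
A(n) = 8*n (A(n) = -12 + 4*(3 + 2*n) = -12 + (12 + 8*n) = 8*n)
V(a) = 0 (V(a) = 0*sqrt(a) = 0)
V(65)/p(106) + A(-169)/24873 = 0/(-120 + 2*106**2) + (8*(-169))/24873 = 0/(-120 + 2*11236) - 1352*1/24873 = 0/(-120 + 22472) - 1352/24873 = 0/22352 - 1352/24873 = 0*(1/22352) - 1352/24873 = 0 - 1352/24873 = -1352/24873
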